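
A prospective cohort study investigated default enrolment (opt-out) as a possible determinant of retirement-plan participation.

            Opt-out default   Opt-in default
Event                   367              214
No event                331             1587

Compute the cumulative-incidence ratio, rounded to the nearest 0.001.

4.425

Reading the table with exposure as columns: a = 367 (Opt-out default, case), b = 331 (Opt-out default, non-case), c = 214 (Opt-in default, case), d = 1587.
Risk in exposed = 367/698 = 0.52579; risk in unexposed = 214/1801 = 0.11882.
RR = 0.52579 / 0.11882 = 4.42497
The risk among the exposed is 4.42 times that among the unexposed.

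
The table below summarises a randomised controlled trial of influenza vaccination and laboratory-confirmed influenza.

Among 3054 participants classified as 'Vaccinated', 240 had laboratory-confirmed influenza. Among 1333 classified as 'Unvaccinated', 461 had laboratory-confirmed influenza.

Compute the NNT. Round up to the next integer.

Risk in treated group = 240/3054 = 0.07859; risk in control = 461/1333 = 0.34584.
Absolute risk reduction = 0.34584 − 0.07859 = 0.26725
NNT = 1 / ARR = 1 / 0.26725 = 3.742 → round up → 4

4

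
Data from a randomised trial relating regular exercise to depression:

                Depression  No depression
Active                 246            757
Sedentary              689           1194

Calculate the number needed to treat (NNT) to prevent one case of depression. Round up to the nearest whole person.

9

Risk in treated group = 246/1003 = 0.24526; risk in control = 689/1883 = 0.36591.
Absolute risk reduction = 0.36591 − 0.24526 = 0.12064
NNT = 1 / ARR = 1 / 0.12064 = 8.289 → round up → 9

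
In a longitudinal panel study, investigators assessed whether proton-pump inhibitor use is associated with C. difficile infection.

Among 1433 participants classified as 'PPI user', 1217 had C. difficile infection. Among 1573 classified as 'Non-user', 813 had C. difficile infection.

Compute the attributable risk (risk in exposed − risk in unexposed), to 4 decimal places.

From the description: a = 1217, b = 216, c = 813, d = 760.
Risk in exposed = 1217/1433 = 0.849267; risk in unexposed = 813/1573 = 0.516847.
Risk difference = 0.849267 − 0.516847 = 0.332420

0.3324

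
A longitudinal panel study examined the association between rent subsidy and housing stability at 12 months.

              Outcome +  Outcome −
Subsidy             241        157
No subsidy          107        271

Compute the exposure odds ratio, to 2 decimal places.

Cells: a = 241, b = 157, c = 107, d = 271.
OR = (a·d)/(b·c) = (241 × 271) / (157 × 107) = 65311 / 16799 = 3.88779
The odds of housing stability at 12 months are about 3.89 times as high in the subsidy group.

3.89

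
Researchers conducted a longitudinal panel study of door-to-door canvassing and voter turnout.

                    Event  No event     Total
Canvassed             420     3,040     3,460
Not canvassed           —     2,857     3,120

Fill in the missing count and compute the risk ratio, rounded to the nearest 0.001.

1.440

The missing cell is in the unexposed row: 3120 − 2857 = 263.
So a = 420, b = 3040, c = 263, d = 2857.
RR = [a/(a+b)] / [c/(c+d)] = (420/3460) / (263/3120) = 0.12139/0.08429 = 1.44003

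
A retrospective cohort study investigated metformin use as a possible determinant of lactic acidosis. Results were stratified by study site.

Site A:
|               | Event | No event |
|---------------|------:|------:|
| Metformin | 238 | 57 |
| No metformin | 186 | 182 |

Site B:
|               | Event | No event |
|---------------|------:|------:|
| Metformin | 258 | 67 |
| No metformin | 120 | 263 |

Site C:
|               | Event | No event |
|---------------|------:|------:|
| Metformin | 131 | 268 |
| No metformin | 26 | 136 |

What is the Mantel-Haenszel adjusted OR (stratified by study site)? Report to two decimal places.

4.85

OR_MH = Σ(aᵢdᵢ/nᵢ) / Σ(bᵢcᵢ/nᵢ), where nᵢ is the stratum total.
Stratum 1 (Site A): n = 663; a·d/n = 238·182/663 = 65.3333; b·c/n = 57·186/663 = 15.9910
Stratum 2 (Site B): n = 708; a·d/n = 258·263/708 = 95.8390; b·c/n = 67·120/708 = 11.3559
Stratum 3 (Site C): n = 561; a·d/n = 131·136/561 = 31.7576; b·c/n = 268·26/561 = 12.4207
OR_MH = (65.3333 + 95.8390 + 31.7576) / (15.9910 + 11.3559 + 12.4207) = 192.9299 / 39.7676 = 4.85144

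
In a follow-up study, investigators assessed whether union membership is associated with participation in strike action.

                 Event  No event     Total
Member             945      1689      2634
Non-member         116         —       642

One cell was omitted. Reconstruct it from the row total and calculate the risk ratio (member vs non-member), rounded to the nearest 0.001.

1.986

The missing cell is in the unexposed row: 642 − 116 = 526.
So a = 945, b = 1689, c = 116, d = 526.
RR = [a/(a+b)] / [c/(c+d)] = (945/2634) / (116/642) = 0.35877/0.18069 = 1.98561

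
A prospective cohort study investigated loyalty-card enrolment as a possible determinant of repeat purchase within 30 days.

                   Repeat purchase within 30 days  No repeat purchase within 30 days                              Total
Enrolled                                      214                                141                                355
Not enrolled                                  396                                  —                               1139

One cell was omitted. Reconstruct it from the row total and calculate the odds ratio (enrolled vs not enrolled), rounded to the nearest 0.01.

The missing cell is in the unexposed row: 1139 − 396 = 743.
So a = 214, b = 141, c = 396, d = 743.
OR = (a·d)/(b·c) = (214 × 743) / (141 × 396) = 159002 / 55836 = 2.84766

2.85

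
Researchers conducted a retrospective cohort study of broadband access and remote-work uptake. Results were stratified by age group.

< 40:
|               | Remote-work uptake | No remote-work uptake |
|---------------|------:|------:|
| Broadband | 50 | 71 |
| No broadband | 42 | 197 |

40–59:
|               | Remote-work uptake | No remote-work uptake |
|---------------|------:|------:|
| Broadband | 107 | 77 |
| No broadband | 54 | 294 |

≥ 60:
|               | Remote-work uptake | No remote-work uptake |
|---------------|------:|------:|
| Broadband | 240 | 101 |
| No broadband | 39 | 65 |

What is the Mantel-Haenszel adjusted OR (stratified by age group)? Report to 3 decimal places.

OR_MH = Σ(aᵢdᵢ/nᵢ) / Σ(bᵢcᵢ/nᵢ), where nᵢ is the stratum total.
Stratum 1 (< 40): n = 360; a·d/n = 50·197/360 = 27.3611; b·c/n = 71·42/360 = 8.2833
Stratum 2 (40–59): n = 532; a·d/n = 107·294/532 = 59.1316; b·c/n = 77·54/532 = 7.8158
Stratum 3 (≥ 60): n = 445; a·d/n = 240·65/445 = 35.0562; b·c/n = 101·39/445 = 8.8517
OR_MH = (27.3611 + 59.1316 + 35.0562) / (8.2833 + 7.8158 + 8.8517) = 121.5489 / 24.9508 = 4.87154

4.872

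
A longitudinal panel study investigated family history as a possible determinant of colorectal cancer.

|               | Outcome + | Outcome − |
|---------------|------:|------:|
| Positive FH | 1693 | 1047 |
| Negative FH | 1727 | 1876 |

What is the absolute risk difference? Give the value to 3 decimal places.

Cells: a = 1693, b = 1047, c = 1727, d = 1876.
Risk in exposed = 1693/2740 = 0.617883; risk in unexposed = 1727/3603 = 0.479323.
Risk difference = 0.617883 − 0.479323 = 0.138560

0.139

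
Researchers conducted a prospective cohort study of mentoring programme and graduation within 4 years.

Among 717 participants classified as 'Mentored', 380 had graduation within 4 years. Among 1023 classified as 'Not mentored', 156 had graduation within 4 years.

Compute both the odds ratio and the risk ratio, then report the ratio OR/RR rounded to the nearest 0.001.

1.803

From the description: a = 380, b = 337, c = 156, d = 867.
OR = (380·867)/(337·156) = 329460/52572 = 6.26683
Risk in exposed = 380/717 = 0.52999; risk in unexposed = 156/1023 = 0.15249; RR = 3.47549
OR/RR = 6.26683 / 3.47549 = 1.80315
The outcome is not rare, so the OR lies further from 1 than the RR.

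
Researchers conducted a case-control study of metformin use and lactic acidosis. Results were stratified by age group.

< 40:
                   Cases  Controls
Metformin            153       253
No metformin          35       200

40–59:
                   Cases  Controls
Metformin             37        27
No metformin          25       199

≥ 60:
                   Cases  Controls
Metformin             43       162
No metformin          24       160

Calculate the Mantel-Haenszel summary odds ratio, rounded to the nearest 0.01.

OR_MH = Σ(aᵢdᵢ/nᵢ) / Σ(bᵢcᵢ/nᵢ), where nᵢ is the stratum total.
Stratum 1 (< 40): n = 641; a·d/n = 153·200/641 = 47.7379; b·c/n = 253·35/641 = 13.8144
Stratum 2 (40–59): n = 288; a·d/n = 37·199/288 = 25.5660; b·c/n = 27·25/288 = 2.3438
Stratum 3 (≥ 60): n = 389; a·d/n = 43·160/389 = 17.6864; b·c/n = 162·24/389 = 9.9949
OR_MH = (47.7379 + 25.5660 + 17.6864) / (13.8144 + 2.3438 + 9.9949) = 90.9903 / 26.1530 = 3.47916

3.48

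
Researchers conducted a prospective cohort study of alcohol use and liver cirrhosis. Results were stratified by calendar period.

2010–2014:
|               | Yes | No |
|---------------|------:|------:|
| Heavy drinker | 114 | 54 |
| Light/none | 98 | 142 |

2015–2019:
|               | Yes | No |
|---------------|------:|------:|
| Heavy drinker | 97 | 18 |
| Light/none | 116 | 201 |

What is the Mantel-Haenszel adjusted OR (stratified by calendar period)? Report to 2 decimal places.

OR_MH = Σ(aᵢdᵢ/nᵢ) / Σ(bᵢcᵢ/nᵢ), where nᵢ is the stratum total.
Stratum 1 (2010–2014): n = 408; a·d/n = 114·142/408 = 39.6765; b·c/n = 54·98/408 = 12.9706
Stratum 2 (2015–2019): n = 432; a·d/n = 97·201/432 = 45.1319; b·c/n = 18·116/432 = 4.8333
OR_MH = (39.6765 + 45.1319) / (12.9706 + 4.8333) = 84.8084 / 17.8039 = 4.76347

4.76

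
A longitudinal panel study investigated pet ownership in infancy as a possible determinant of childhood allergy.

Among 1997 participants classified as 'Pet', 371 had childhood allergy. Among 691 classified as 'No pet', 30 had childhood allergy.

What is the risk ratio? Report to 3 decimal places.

From the description: a = 371, b = 1626, c = 30, d = 661.
Risk in exposed = 371/1997 = 0.18578; risk in unexposed = 30/691 = 0.04342.
RR = 0.18578 / 0.04342 = 4.27910
The risk among the exposed is 4.28 times that among the unexposed.

4.279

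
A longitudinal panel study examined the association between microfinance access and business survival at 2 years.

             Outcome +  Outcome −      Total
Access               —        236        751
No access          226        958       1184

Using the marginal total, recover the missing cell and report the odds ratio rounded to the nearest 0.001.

9.250

The missing cell is in the exposed row: 751 − 236 = 515.
So a = 515, b = 236, c = 226, d = 958.
OR = (a·d)/(b·c) = (515 × 958) / (236 × 226) = 493370 / 53336 = 9.25022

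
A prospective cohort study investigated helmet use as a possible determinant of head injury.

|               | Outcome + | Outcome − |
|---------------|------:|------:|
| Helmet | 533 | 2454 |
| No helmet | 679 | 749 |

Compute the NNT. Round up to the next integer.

Risk in treated group = 533/2987 = 0.17844; risk in control = 679/1428 = 0.47549.
Absolute risk reduction = 0.47549 − 0.17844 = 0.29705
NNT = 1 / ARR = 1 / 0.29705 = 3.366 → round up → 4

4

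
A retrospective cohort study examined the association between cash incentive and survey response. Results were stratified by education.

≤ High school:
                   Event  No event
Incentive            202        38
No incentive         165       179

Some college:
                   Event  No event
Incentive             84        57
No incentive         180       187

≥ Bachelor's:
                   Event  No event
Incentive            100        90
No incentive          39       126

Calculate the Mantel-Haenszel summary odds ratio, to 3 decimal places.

3.144

OR_MH = Σ(aᵢdᵢ/nᵢ) / Σ(bᵢcᵢ/nᵢ), where nᵢ is the stratum total.
Stratum 1 (≤ High school): n = 584; a·d/n = 202·179/584 = 61.9144; b·c/n = 38·165/584 = 10.7363
Stratum 2 (Some college): n = 508; a·d/n = 84·187/508 = 30.9213; b·c/n = 57·180/508 = 20.1969
Stratum 3 (≥ Bachelor's): n = 355; a·d/n = 100·126/355 = 35.4930; b·c/n = 90·39/355 = 9.8873
OR_MH = (61.9144 + 30.9213 + 35.4930) / (10.7363 + 20.1969 + 9.8873) = 128.3286 / 40.8205 = 3.14373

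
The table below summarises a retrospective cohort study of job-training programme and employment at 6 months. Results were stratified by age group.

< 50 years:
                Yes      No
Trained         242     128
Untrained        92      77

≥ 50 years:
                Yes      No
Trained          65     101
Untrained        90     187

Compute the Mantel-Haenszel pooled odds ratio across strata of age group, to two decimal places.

1.46

OR_MH = Σ(aᵢdᵢ/nᵢ) / Σ(bᵢcᵢ/nᵢ), where nᵢ is the stratum total.
Stratum 1 (< 50 years): n = 539; a·d/n = 242·77/539 = 34.5714; b·c/n = 128·92/539 = 21.8479
Stratum 2 (≥ 50 years): n = 443; a·d/n = 65·187/443 = 27.4379; b·c/n = 101·90/443 = 20.5192
OR_MH = (34.5714 + 27.4379) / (21.8479 + 20.5192) = 62.0094 / 42.3671 = 1.46362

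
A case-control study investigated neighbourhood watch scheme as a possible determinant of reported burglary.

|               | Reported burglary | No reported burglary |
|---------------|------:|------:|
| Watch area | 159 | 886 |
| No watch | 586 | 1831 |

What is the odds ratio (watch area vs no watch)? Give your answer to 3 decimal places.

0.561

Cells: a = 159, b = 886, c = 586, d = 1831.
OR = (a·d)/(b·c) = (159 × 1831) / (886 × 586) = 291129 / 519196 = 0.56073
Exposure is associated with lower odds of reported burglary (OR = 0.56 < 1).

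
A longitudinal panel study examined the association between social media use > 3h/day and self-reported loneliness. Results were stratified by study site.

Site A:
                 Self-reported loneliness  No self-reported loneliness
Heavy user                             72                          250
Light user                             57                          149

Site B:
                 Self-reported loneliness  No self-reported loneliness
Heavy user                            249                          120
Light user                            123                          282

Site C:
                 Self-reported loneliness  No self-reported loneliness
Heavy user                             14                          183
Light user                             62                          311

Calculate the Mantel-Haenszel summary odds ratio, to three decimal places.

1.799

OR_MH = Σ(aᵢdᵢ/nᵢ) / Σ(bᵢcᵢ/nᵢ), where nᵢ is the stratum total.
Stratum 1 (Site A): n = 528; a·d/n = 72·149/528 = 20.3182; b·c/n = 250·57/528 = 26.9886
Stratum 2 (Site B): n = 774; a·d/n = 249·282/774 = 90.7209; b·c/n = 120·123/774 = 19.0698
Stratum 3 (Site C): n = 570; a·d/n = 14·311/570 = 7.6386; b·c/n = 183·62/570 = 19.9053
OR_MH = (20.3182 + 90.7209 + 7.6386) / (26.9886 + 19.0698 + 19.9053) = 118.6777 / 65.9637 = 1.79914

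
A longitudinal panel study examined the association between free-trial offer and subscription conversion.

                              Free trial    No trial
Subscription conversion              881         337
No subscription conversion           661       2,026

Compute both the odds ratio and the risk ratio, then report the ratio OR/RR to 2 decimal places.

2.00

Reading the table with exposure as columns: a = 881 (Free trial, case), b = 661 (Free trial, non-case), c = 337 (No trial, case), d = 2026.
OR = (881·2026)/(661·337) = 1784906/222757 = 8.01279
Risk in exposed = 881/1542 = 0.57134; risk in unexposed = 337/2363 = 0.14262; RR = 4.00613
OR/RR = 8.01279 / 4.00613 = 2.00013
The outcome is not rare, so the OR lies further from 1 than the RR.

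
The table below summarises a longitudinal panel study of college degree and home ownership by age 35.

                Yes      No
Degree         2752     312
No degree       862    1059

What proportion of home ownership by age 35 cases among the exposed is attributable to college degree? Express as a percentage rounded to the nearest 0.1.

Cells: a = 2752, b = 312, c = 862, d = 1059.
Risk in exposed = 2752/3064 = 0.89817; risk in unexposed = 862/1921 = 0.44872.
RR = 0.89817/0.44872 = 2.00161
AR% = (RR − 1)/RR × 100 = (2.00161 − 1)/2.00161 × 100 = 50.0403%

50.0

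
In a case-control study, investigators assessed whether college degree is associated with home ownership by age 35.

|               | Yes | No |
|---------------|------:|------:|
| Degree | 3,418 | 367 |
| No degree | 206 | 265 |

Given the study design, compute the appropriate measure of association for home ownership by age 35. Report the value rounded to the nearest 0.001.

Cells: a = 3418, b = 367, c = 206, d = 265.
This is a case-control study: participants were sampled on outcome status, so risks in the source population cannot be estimated directly — relative risk is not valid here. The odds ratio is the appropriate measure.
OR = (a·d)/(b·c) = (3418 × 265) / (367 × 206) = 905770 / 75602 = 11.98077

11.981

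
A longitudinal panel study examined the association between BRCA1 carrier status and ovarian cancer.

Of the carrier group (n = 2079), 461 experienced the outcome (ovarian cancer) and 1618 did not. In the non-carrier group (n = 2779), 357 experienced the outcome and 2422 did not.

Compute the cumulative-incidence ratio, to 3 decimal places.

1.726

From the description: a = 461, b = 1618, c = 357, d = 2422.
Risk in exposed = 461/2079 = 0.22174; risk in unexposed = 357/2779 = 0.12846.
RR = 0.22174 / 0.12846 = 1.72610
The risk among the exposed is 1.73 times that among the unexposed.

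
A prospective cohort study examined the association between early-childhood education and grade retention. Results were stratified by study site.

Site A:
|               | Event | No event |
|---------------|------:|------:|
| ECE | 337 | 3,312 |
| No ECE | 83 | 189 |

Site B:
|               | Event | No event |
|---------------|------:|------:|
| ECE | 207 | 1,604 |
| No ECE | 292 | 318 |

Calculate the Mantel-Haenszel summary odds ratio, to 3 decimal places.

OR_MH = Σ(aᵢdᵢ/nᵢ) / Σ(bᵢcᵢ/nᵢ), where nᵢ is the stratum total.
Stratum 1 (Site A): n = 3921; a·d/n = 337·189/3921 = 16.2441; b·c/n = 3312·83/3921 = 70.1086
Stratum 2 (Site B): n = 2421; a·d/n = 207·318/2421 = 27.1896; b·c/n = 1604·292/2421 = 193.4606
OR_MH = (16.2441 + 27.1896) / (70.1086 + 193.4606) = 43.4337 / 263.5692 = 0.16479

0.165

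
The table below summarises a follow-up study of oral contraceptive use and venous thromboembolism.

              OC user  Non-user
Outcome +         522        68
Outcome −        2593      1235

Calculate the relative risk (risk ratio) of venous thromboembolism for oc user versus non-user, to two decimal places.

3.21

Reading the table with exposure as columns: a = 522 (OC user, case), b = 2593 (OC user, non-case), c = 68 (Non-user, case), d = 1235.
Risk in exposed = 522/3115 = 0.16758; risk in unexposed = 68/1303 = 0.05219.
RR = 0.16758 / 0.05219 = 3.21106
The risk among the exposed is 3.21 times that among the unexposed.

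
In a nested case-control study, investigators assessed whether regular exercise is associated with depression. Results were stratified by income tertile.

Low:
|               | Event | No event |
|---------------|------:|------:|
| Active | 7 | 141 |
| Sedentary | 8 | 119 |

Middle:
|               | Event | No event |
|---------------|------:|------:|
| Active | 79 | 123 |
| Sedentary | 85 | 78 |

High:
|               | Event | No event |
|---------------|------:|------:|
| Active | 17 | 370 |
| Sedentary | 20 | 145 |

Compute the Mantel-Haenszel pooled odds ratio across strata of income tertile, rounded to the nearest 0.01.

0.53

OR_MH = Σ(aᵢdᵢ/nᵢ) / Σ(bᵢcᵢ/nᵢ), where nᵢ is the stratum total.
Stratum 1 (Low): n = 275; a·d/n = 7·119/275 = 3.0291; b·c/n = 141·8/275 = 4.1018
Stratum 2 (Middle): n = 365; a·d/n = 79·78/365 = 16.8822; b·c/n = 123·85/365 = 28.6438
Stratum 3 (High): n = 552; a·d/n = 17·145/552 = 4.4656; b·c/n = 370·20/552 = 13.4058
OR_MH = (3.0291 + 16.8822 + 4.4656) / (4.1018 + 28.6438 + 13.4058) = 24.3769 / 46.1515 = 0.52819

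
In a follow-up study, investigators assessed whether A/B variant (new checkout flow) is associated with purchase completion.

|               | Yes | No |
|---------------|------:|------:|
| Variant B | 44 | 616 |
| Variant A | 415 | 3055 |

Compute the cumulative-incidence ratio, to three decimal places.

Cells: a = 44, b = 616, c = 415, d = 3055.
Risk in exposed = 44/660 = 0.06667; risk in unexposed = 415/3470 = 0.11960.
RR = 0.06667 / 0.11960 = 0.55743
The risk is 44% lower among the exposed than among the unexposed.

0.557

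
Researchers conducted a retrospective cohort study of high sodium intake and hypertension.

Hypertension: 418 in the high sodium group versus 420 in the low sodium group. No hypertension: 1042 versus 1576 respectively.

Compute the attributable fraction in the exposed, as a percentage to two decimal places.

From the description: a = 418, b = 1042, c = 420, d = 1576.
Risk in exposed = 418/1460 = 0.28630; risk in unexposed = 420/1996 = 0.21042.
RR = 0.28630/0.21042 = 1.36061
AR% = (RR − 1)/RR × 100 = (1.36061 − 1)/1.36061 × 100 = 26.5037%

26.50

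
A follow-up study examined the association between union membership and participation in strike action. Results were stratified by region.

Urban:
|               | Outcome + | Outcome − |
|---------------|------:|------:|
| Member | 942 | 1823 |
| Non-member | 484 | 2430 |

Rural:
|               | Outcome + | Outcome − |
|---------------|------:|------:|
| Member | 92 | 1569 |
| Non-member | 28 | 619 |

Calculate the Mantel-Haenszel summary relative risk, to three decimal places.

RR_MH = Σ(aᵢ·n₀ᵢ/nᵢ) / Σ(cᵢ·n₁ᵢ/nᵢ), with n₁ᵢ = aᵢ+bᵢ (exposed), n₀ᵢ = cᵢ+dᵢ (unexposed), nᵢ = n₁ᵢ+n₀ᵢ.
Stratum 1 (Urban): n₁ = 2765, n₀ = 2914, n = 5679; a·n₀/n = 942·2914/5679 = 483.3576; c·n₁/n = 484·2765/5679 = 235.6506
Stratum 2 (Rural): n₁ = 1661, n₀ = 647, n = 2308; a·n₀/n = 92·647/2308 = 25.7903; c·n₁/n = 28·1661/2308 = 20.1508
RR_MH = (483.3576 + 25.7903) / (235.6506 + 20.1508) = 509.1479 / 255.8014 = 1.99040

1.990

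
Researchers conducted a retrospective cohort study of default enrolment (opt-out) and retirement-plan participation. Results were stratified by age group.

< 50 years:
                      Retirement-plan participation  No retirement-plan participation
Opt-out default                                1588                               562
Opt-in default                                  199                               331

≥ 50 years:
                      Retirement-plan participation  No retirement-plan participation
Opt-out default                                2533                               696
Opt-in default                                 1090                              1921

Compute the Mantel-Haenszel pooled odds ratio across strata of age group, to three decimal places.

5.976

OR_MH = Σ(aᵢdᵢ/nᵢ) / Σ(bᵢcᵢ/nᵢ), where nᵢ is the stratum total.
Stratum 1 (< 50 years): n = 2680; a·d/n = 1588·331/2680 = 196.1299; b·c/n = 562·199/2680 = 41.7306
Stratum 2 (≥ 50 years): n = 6240; a·d/n = 2533·1921/6240 = 779.7905; b·c/n = 696·1090/6240 = 121.5769
OR_MH = (196.1299 + 779.7905) / (41.7306 + 121.5769) = 975.9204 / 163.3075 = 5.97597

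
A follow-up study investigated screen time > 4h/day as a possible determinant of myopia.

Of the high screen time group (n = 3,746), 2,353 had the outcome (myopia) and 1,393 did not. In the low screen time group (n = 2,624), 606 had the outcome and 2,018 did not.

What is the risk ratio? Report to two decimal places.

2.72

From the description: a = 2353, b = 1393, c = 606, d = 2018.
Risk in exposed = 2353/3746 = 0.62814; risk in unexposed = 606/2624 = 0.23095.
RR = 0.62814 / 0.23095 = 2.71985
The risk among the exposed is 2.72 times that among the unexposed.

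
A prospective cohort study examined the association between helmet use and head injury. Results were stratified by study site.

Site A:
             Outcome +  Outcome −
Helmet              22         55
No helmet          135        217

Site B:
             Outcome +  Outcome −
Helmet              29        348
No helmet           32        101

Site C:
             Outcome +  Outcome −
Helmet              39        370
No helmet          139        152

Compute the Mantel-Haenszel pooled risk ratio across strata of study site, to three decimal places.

RR_MH = Σ(aᵢ·n₀ᵢ/nᵢ) / Σ(cᵢ·n₁ᵢ/nᵢ), with n₁ᵢ = aᵢ+bᵢ (exposed), n₀ᵢ = cᵢ+dᵢ (unexposed), nᵢ = n₁ᵢ+n₀ᵢ.
Stratum 1 (Site A): n₁ = 77, n₀ = 352, n = 429; a·n₀/n = 22·352/429 = 18.0513; c·n₁/n = 135·77/429 = 24.2308
Stratum 2 (Site B): n₁ = 377, n₀ = 133, n = 510; a·n₀/n = 29·133/510 = 7.5627; c·n₁/n = 32·377/510 = 23.6549
Stratum 3 (Site C): n₁ = 409, n₀ = 291, n = 700; a·n₀/n = 39·291/700 = 16.2129; c·n₁/n = 139·409/700 = 81.2157
RR_MH = (18.0513 + 7.5627 + 16.2129) / (24.2308 + 23.6549 + 81.2157) = 41.8269 / 129.1014 = 0.32398

0.324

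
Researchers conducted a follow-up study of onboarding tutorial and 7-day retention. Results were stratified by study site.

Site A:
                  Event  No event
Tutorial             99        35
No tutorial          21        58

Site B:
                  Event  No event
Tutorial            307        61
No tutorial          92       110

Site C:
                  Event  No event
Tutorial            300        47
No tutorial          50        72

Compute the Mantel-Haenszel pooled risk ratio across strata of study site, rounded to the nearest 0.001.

2.040

RR_MH = Σ(aᵢ·n₀ᵢ/nᵢ) / Σ(cᵢ·n₁ᵢ/nᵢ), with n₁ᵢ = aᵢ+bᵢ (exposed), n₀ᵢ = cᵢ+dᵢ (unexposed), nᵢ = n₁ᵢ+n₀ᵢ.
Stratum 1 (Site A): n₁ = 134, n₀ = 79, n = 213; a·n₀/n = 99·79/213 = 36.7183; c·n₁/n = 21·134/213 = 13.2113
Stratum 2 (Site B): n₁ = 368, n₀ = 202, n = 570; a·n₀/n = 307·202/570 = 108.7965; c·n₁/n = 92·368/570 = 59.3965
Stratum 3 (Site C): n₁ = 347, n₀ = 122, n = 469; a·n₀/n = 300·122/469 = 78.0384; c·n₁/n = 50·347/469 = 36.9936
RR_MH = (36.7183 + 108.7965 + 78.0384) / (13.2113 + 59.3965 + 36.9936) = 223.5532 / 109.6014 = 2.03969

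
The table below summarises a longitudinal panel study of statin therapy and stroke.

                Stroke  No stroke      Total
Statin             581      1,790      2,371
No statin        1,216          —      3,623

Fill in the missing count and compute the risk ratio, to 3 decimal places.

0.730

The missing cell is in the unexposed row: 3623 − 1216 = 2407.
So a = 581, b = 1790, c = 1216, d = 2407.
RR = [a/(a+b)] / [c/(c+d)] = (581/2371) / (1216/3623) = 0.24504/0.33563 = 0.73009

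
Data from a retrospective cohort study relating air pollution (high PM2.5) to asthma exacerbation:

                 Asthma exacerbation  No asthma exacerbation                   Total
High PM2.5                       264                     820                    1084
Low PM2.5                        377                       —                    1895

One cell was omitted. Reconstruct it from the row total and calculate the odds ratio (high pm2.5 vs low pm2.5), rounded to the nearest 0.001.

The missing cell is in the unexposed row: 1895 − 377 = 1518.
So a = 264, b = 820, c = 377, d = 1518.
OR = (a·d)/(b·c) = (264 × 1518) / (820 × 377) = 400752 / 309140 = 1.29634

1.296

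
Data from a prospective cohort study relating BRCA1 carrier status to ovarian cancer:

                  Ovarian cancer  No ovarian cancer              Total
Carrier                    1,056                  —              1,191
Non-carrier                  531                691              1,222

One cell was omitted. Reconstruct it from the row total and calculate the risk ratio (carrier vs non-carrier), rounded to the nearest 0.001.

The missing cell is in the exposed row: 1191 − 1056 = 135.
So a = 1056, b = 135, c = 531, d = 691.
RR = [a/(a+b)] / [c/(c+d)] = (1056/1191) / (531/1222) = 0.88665/0.43453 = 2.04046

2.040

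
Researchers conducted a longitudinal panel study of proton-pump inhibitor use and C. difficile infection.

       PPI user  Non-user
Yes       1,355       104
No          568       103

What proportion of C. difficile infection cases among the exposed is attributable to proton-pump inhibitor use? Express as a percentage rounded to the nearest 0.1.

Reading the table with exposure as columns: a = 1355 (PPI user, case), b = 568 (PPI user, non-case), c = 104 (Non-user, case), d = 103.
Risk in exposed = 1355/1923 = 0.70463; risk in unexposed = 104/207 = 0.50242.
RR = 0.70463/0.50242 = 1.40248
AR% = (RR − 1)/RR × 100 = (1.40248 − 1)/1.40248 × 100 = 28.6978%

28.7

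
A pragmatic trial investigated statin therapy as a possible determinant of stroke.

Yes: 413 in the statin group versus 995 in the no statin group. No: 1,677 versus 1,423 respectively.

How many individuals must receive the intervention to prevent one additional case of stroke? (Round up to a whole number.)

Risk in treated group = 413/2090 = 0.19761; risk in control = 995/2418 = 0.41150.
Absolute risk reduction = 0.41150 − 0.19761 = 0.21389
NNT = 1 / ARR = 1 / 0.21389 = 4.675 → round up → 5

5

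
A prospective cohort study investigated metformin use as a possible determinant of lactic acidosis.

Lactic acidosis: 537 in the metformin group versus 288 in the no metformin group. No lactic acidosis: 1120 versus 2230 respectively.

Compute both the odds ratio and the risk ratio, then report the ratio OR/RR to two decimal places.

1.31

From the description: a = 537, b = 1120, c = 288, d = 2230.
OR = (537·2230)/(1120·288) = 1197510/322560 = 3.71252
Risk in exposed = 537/1657 = 0.32408; risk in unexposed = 288/2518 = 0.11438; RR = 2.83345
OR/RR = 3.71252 / 2.83345 = 1.31025
The outcome is not rare, so the OR lies further from 1 than the RR.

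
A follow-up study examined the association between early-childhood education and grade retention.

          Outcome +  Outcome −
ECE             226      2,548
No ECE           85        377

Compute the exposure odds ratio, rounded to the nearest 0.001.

Cells: a = 226, b = 2548, c = 85, d = 377.
OR = (a·d)/(b·c) = (226 × 377) / (2548 × 85) = 85202 / 216580 = 0.39340
Exposure is associated with lower odds of grade retention (OR = 0.39 < 1).

0.393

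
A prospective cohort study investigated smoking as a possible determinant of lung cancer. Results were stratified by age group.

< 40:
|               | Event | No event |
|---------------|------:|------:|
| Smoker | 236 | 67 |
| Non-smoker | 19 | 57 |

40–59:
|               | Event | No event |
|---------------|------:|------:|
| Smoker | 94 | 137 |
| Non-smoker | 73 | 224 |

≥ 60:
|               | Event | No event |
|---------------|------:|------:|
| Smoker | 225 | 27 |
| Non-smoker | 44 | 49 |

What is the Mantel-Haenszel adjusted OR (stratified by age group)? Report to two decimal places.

4.17

OR_MH = Σ(aᵢdᵢ/nᵢ) / Σ(bᵢcᵢ/nᵢ), where nᵢ is the stratum total.
Stratum 1 (< 40): n = 379; a·d/n = 236·57/379 = 35.4934; b·c/n = 67·19/379 = 3.3588
Stratum 2 (40–59): n = 528; a·d/n = 94·224/528 = 39.8788; b·c/n = 137·73/528 = 18.9413
Stratum 3 (≥ 60): n = 345; a·d/n = 225·49/345 = 31.9565; b·c/n = 27·44/345 = 3.4435
OR_MH = (35.4934 + 39.8788 + 31.9565) / (3.3588 + 18.9413 + 3.4435) = 107.3287 / 25.7436 = 4.16914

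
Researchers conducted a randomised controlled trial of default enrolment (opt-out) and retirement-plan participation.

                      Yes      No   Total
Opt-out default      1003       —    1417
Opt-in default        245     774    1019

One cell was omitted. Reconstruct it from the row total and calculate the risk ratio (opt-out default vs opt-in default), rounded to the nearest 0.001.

2.944

The missing cell is in the exposed row: 1417 − 1003 = 414.
So a = 1003, b = 414, c = 245, d = 774.
RR = [a/(a+b)] / [c/(c+d)] = (1003/1417) / (245/1019) = 0.70783/0.24043 = 2.94401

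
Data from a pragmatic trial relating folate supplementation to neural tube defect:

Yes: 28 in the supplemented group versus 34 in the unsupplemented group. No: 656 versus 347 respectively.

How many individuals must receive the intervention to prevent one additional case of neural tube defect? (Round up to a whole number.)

21

Risk in treated group = 28/684 = 0.04094; risk in control = 34/381 = 0.08924.
Absolute risk reduction = 0.08924 − 0.04094 = 0.04830
NNT = 1 / ARR = 1 / 0.04830 = 20.703 → round up → 21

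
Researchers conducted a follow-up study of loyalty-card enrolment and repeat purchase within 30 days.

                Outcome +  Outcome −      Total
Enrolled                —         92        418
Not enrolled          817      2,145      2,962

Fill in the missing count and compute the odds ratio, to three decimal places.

The missing cell is in the exposed row: 418 − 92 = 326.
So a = 326, b = 92, c = 817, d = 2145.
OR = (a·d)/(b·c) = (326 × 2145) / (92 × 817) = 699270 / 75164 = 9.30326

9.303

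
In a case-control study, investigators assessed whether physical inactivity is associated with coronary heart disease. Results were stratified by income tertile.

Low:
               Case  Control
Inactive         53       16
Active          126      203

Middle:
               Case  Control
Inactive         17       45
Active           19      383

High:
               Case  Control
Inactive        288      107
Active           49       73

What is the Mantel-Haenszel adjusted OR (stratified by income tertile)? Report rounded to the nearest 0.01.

OR_MH = Σ(aᵢdᵢ/nᵢ) / Σ(bᵢcᵢ/nᵢ), where nᵢ is the stratum total.
Stratum 1 (Low): n = 398; a·d/n = 53·203/398 = 27.0327; b·c/n = 16·126/398 = 5.0653
Stratum 2 (Middle): n = 464; a·d/n = 17·383/464 = 14.0323; b·c/n = 45·19/464 = 1.8427
Stratum 3 (High): n = 517; a·d/n = 288·73/517 = 40.6654; b·c/n = 107·49/517 = 10.1412
OR_MH = (27.0327 + 14.0323 + 40.6654) / (5.0653 + 1.8427 + 10.1412) = 81.7304 / 17.0492 = 4.79380

4.79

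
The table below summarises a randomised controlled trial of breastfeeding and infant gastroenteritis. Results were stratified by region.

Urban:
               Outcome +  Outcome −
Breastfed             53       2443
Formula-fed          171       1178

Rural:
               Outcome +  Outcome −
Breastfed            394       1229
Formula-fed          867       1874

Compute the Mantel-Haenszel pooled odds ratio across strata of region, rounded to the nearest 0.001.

0.526

OR_MH = Σ(aᵢdᵢ/nᵢ) / Σ(bᵢcᵢ/nᵢ), where nᵢ is the stratum total.
Stratum 1 (Urban): n = 3845; a·d/n = 53·1178/3845 = 16.2377; b·c/n = 2443·171/3845 = 108.6484
Stratum 2 (Rural): n = 4364; a·d/n = 394·1874/4364 = 169.1925; b·c/n = 1229·867/4364 = 244.1666
OR_MH = (16.2377 + 169.1925) / (108.6484 + 244.1666) = 185.4302 / 352.8150 = 0.52557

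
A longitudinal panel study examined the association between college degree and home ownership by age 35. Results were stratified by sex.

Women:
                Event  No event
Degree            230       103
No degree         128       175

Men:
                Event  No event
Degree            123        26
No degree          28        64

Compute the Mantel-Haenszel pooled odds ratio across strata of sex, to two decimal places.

4.04

OR_MH = Σ(aᵢdᵢ/nᵢ) / Σ(bᵢcᵢ/nᵢ), where nᵢ is the stratum total.
Stratum 1 (Women): n = 636; a·d/n = 230·175/636 = 63.2862; b·c/n = 103·128/636 = 20.7296
Stratum 2 (Men): n = 241; a·d/n = 123·64/241 = 32.6639; b·c/n = 26·28/241 = 3.0207
OR_MH = (63.2862 + 32.6639) / (20.7296 + 3.0207) = 95.9501 / 23.7503 = 4.03995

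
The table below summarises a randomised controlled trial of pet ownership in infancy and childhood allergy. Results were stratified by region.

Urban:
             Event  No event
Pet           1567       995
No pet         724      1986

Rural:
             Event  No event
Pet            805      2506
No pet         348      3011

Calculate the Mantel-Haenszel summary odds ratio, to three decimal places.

3.567

OR_MH = Σ(aᵢdᵢ/nᵢ) / Σ(bᵢcᵢ/nᵢ), where nᵢ is the stratum total.
Stratum 1 (Urban): n = 5272; a·d/n = 1567·1986/5272 = 590.3001; b·c/n = 995·724/5272 = 136.6426
Stratum 2 (Rural): n = 6670; a·d/n = 805·3011/6670 = 363.3966; b·c/n = 2506·348/6670 = 130.7478
OR_MH = (590.3001 + 363.3966) / (136.6426 + 130.7478) = 953.6966 / 267.3905 = 3.56668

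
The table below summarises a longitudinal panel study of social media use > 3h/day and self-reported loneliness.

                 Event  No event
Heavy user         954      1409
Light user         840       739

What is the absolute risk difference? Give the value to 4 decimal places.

-0.1283

Cells: a = 954, b = 1409, c = 840, d = 739.
Risk in exposed = 954/2363 = 0.403724; risk in unexposed = 840/1579 = 0.531982.
Risk difference = 0.403724 − 0.531982 = -0.128258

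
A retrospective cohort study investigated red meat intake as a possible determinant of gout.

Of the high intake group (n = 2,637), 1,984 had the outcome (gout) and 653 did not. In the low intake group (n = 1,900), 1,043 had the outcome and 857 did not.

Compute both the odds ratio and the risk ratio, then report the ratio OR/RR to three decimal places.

1.821

From the description: a = 1984, b = 653, c = 1043, d = 857.
OR = (1984·857)/(653·1043) = 1700288/681079 = 2.49646
Risk in exposed = 1984/2637 = 0.75237; risk in unexposed = 1043/1900 = 0.54895; RR = 1.37057
OR/RR = 2.49646 / 1.37057 = 1.82148
The outcome is not rare, so the OR lies further from 1 than the RR.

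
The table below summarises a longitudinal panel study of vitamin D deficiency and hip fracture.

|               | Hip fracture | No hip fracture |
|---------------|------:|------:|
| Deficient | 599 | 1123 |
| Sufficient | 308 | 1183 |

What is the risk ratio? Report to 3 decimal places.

Cells: a = 599, b = 1123, c = 308, d = 1183.
Risk in exposed = 599/1722 = 0.34785; risk in unexposed = 308/1491 = 0.20657.
RR = 0.34785 / 0.20657 = 1.68392
The risk among the exposed is 1.68 times that among the unexposed.

1.684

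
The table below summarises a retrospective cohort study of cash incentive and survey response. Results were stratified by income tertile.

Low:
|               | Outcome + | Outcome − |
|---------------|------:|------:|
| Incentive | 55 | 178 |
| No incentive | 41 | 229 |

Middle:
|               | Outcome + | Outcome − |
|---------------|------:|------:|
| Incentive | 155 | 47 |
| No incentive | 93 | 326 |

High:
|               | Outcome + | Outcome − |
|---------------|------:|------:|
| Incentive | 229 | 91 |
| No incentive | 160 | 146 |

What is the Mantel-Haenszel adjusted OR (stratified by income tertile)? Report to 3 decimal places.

3.567

OR_MH = Σ(aᵢdᵢ/nᵢ) / Σ(bᵢcᵢ/nᵢ), where nᵢ is the stratum total.
Stratum 1 (Low): n = 503; a·d/n = 55·229/503 = 25.0398; b·c/n = 178·41/503 = 14.5089
Stratum 2 (Middle): n = 621; a·d/n = 155·326/621 = 81.3688; b·c/n = 47·93/621 = 7.0386
Stratum 3 (High): n = 626; a·d/n = 229·146/626 = 53.4089; b·c/n = 91·160/626 = 23.2588
OR_MH = (25.0398 + 81.3688 + 53.4089) / (14.5089 + 7.0386 + 23.2588) = 159.8175 / 44.8064 = 3.56685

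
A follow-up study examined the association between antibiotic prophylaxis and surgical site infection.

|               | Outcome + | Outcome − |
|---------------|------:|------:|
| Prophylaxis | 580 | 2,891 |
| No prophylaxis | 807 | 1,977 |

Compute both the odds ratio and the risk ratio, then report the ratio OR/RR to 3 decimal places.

0.853

Cells: a = 580, b = 2891, c = 807, d = 1977.
OR = (580·1977)/(2891·807) = 1146660/2333037 = 0.49149
Risk in exposed = 580/3471 = 0.16710; risk in unexposed = 807/2784 = 0.28987; RR = 0.57646
OR/RR = 0.49149 / 0.57646 = 0.85260
The outcome is not rare, so the OR lies further from 1 than the RR.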